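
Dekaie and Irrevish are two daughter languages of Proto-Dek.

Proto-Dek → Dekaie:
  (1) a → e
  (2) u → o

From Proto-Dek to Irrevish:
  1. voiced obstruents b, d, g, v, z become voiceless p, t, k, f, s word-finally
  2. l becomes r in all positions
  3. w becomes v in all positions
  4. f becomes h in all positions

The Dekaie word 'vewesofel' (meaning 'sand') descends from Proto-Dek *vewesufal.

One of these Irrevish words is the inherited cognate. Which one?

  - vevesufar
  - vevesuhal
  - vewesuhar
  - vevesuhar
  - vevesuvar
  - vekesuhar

vevesuhar

Irrevish: *vewesufal > vewesufar > vevesufar > vevesuhar  (by unconditioned shift, unconditioned shift, unconditioned shift)
The other candidates each miss or misapply at least one Irrevish change.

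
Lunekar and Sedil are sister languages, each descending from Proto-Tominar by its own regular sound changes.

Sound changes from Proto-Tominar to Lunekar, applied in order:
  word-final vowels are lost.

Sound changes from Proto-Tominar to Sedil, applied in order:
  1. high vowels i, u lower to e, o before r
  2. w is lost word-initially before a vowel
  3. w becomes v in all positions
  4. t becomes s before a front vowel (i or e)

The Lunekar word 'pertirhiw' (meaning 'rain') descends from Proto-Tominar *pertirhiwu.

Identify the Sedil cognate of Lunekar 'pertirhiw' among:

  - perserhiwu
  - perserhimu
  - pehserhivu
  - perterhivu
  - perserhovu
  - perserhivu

Sedil: *pertirhiwu
  pertirhiwu → perterhiwu   [pre-rhotic lowering]
  perterhiwu (rule 2 does not apply)
  perterhiwu → perterhivu   [unconditioned shift]
  perterhivu → perserhivu   [palatalisation]
  giving Sedil perserhivu.
Only 'perserhivu' matches the regular Sedil development of *pertirhiwu.

perserhivu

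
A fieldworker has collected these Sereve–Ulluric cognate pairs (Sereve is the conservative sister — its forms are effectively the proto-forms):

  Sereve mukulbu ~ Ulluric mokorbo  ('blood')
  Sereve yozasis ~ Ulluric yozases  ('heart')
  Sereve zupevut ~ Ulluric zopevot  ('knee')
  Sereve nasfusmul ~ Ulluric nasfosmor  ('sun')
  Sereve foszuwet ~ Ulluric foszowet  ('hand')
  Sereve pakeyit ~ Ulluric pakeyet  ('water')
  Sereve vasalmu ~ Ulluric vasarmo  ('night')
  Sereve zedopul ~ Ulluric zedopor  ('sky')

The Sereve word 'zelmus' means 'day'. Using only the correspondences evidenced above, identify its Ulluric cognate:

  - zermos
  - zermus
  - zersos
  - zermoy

zermos

vasalmu ~ vasarmo — Sereve l corresponds to Ulluric r after a vowel, before a nasal.
mukulbu ~ mokorbo, zupevut ~ zopevot — Sereve u corresponds to Ulluric o after a consonant, before a consonant other than r, m, n, p, b, f, v.
Applying these to Sereve 'zelmus':
  zelmus → zermus   (l→r after a vowel, before a nasal)
  zermus → zermos   (u→o after a consonant, before a consonant other than r, m, n, p, b, f, v)
So the Ulluric cognate is 'zermos'.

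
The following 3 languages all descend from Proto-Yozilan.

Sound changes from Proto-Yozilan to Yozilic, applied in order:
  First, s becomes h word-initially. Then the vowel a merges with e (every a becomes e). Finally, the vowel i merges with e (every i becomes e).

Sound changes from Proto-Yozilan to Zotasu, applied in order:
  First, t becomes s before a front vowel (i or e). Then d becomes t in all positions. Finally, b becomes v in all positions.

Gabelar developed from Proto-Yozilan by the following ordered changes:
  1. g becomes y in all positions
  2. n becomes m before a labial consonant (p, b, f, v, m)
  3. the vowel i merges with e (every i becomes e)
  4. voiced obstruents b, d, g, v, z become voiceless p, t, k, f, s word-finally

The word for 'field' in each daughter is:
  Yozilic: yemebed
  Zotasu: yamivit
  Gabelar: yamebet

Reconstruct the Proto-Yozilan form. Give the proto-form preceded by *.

Position 7: Yozilic has d, Zotasu has t, Gabelar has t. Yozilic preserves d here (none of its changes turn any other segment into d), so the proto-segment is *d.
Position 5: Yozilic has b, Zotasu has v, Gabelar has b. Yozilic preserves b here (none of its changes turn any other segment into b), so the proto-segment is *b.
Continuing position by position gives *yamibid; check it forward:
Yozilic: start from *yamibid.
  rule 1: no change — yamibid
  rule 2 (vowel merger): yamibid → yemibid
  rule 3 (vowel merger): yemibid → yemebed
  ⇒ Yozilic yemebed
Zotasu: *yamibid > yamibit > yamivit  (by unconditioned shift, unconditioned shift)
Gabelar: *yamibid
  yamibid (rule 1 does not apply)
  yamibid (rule 2 does not apply)
  yamibid → yamebed   [vowel merger]
  yamebed → yamebet   [final devoicing]
  giving Gabelar yamebet.
No other proto-form is consistent with every reflex, so the reconstruction is *yamibid.

*yamibid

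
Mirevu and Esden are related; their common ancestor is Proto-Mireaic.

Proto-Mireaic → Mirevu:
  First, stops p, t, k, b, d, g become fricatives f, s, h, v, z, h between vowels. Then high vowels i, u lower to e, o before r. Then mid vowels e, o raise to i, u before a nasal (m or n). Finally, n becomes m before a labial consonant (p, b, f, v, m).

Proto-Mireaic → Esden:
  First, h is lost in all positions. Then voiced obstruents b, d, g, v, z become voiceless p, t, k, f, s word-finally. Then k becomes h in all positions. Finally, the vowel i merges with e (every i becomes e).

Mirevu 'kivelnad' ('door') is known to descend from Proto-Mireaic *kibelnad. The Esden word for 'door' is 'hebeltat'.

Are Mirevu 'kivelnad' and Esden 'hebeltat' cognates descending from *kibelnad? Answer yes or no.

no

Derive the expected Esden reflex of *kibelnad:
Esden: *kibelnad
  kibelnad (rule 1 does not apply)
  kibelnad → kibelnat   [final devoicing]
  kibelnat → hibelnat   [unconditioned shift]
  hibelnat → hebelnat   [vowel merger]
  giving Esden hebelnat.
The regular Esden reflex would be 'hebelnat', but the attested form is 'hebeltat'. The correspondence is irregular, so they are not cognates (the Esden form has a different source).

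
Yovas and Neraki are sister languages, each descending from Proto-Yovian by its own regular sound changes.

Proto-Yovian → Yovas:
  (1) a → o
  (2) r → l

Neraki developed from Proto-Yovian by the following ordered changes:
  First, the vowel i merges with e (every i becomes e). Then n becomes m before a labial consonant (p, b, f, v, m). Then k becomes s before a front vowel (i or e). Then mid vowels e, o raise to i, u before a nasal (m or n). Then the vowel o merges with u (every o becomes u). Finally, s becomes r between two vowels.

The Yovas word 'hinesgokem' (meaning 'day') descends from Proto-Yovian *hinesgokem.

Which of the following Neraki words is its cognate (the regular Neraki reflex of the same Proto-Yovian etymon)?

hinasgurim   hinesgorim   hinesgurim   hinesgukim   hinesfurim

hinesgurim

Neraki: *hinesgokem > henesgokem > henesgosem > hinesgosim > hinesgusim > hinesgurim  (by vowel merger, palatalisation, pre-nasal raising, vowel merger, rhotacism)
Only 'hinesgurim' matches the regular Neraki development of *hinesgokem.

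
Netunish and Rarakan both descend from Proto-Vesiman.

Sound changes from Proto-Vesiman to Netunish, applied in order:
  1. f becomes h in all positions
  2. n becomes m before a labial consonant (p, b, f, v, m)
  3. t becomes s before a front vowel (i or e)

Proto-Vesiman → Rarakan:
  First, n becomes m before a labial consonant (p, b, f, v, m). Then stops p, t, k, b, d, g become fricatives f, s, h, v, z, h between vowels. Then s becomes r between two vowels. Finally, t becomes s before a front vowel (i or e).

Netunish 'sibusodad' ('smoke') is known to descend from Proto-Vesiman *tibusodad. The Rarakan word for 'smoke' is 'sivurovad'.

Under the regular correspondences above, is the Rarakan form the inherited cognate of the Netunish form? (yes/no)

no

Derive the expected Rarakan reflex of *tibusodad:
Rarakan: *tibusodad
  tibusodad (rule 1 does not apply)
  tibusodad → tivusozad   [intervocalic lenition]
  tivusozad → tivurozad   [rhotacism]
  tivurozad → sivurozad   [palatalisation]
  giving Rarakan sivurozad.
The regular Rarakan reflex would be 'sivurozad', but the attested form is 'sivurovad'. The correspondence is irregular, so they are not cognates (the Rarakan form has a different source).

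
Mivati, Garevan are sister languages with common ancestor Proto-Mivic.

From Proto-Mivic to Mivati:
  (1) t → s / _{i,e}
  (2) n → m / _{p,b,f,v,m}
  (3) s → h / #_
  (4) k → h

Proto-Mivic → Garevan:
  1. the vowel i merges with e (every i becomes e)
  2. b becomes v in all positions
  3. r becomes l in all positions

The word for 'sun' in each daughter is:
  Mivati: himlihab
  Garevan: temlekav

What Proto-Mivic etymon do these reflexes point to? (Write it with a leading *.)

*timlikab

Position 1: Mivati has h, Garevan has t. Garevan preserves t here (none of its changes turn any other segment into t), so the proto-segment is *t.
Position 8: Mivati has b, Garevan has v. Mivati preserves b here (none of its changes turn any other segment into b), so the proto-segment is *b.
This points to *timlikab. Verify forward in each daughter:
Mivati: *timlikab
  timlikab → simlikab   [palatalisation]
  simlikab (rule 2 does not apply)
  simlikab → himlikab   [debuccalisation]
  himlikab → himlihab   [unconditioned shift]
  giving Mivati himlihab.
Garevan: *timlikab > temlekab > temlekav  (by vowel merger, unconditioned shift)
Only *timlikab yields all of Mivati himlihab, Garevan temlekav.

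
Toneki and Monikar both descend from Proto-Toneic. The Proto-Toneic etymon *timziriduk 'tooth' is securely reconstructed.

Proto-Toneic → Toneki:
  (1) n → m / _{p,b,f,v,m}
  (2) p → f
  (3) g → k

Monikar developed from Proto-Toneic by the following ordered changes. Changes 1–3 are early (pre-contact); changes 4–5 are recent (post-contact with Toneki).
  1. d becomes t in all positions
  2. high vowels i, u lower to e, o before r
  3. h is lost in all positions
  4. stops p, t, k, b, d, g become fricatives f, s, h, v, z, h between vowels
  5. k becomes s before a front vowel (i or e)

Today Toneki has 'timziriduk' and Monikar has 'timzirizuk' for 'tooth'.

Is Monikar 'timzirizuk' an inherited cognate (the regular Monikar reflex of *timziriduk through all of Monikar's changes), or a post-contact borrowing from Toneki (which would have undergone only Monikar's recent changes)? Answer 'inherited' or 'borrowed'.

borrowed

If inherited, *timziriduk would pass through all of Monikar's changes:
Monikar: *timziriduk
  timziriduk → timzirituk   [unconditioned shift]
  timzirituk → timzerituk   [pre-rhotic lowering]
  timzerituk (rule 3 does not apply)
  timzerituk → timzerisuk   [intervocalic lenition]
  timzerisuk (rule 5 does not apply)
  giving Monikar timzerisuk.
If borrowed from Toneki 'timziriduk' after the early changes, it would undergo only the recent ones:
  rule 4 (intervocalic lenition): timziriduk → timzirizuk
  rule 5 (palatalisation): no change (timzirizuk)
  ⇒ as a loan: timzirizuk
Monikar 'timzirizuk' matches the loan outcome 'timzirizuk', not the inherited 'timzerisuk' — it skipped the early Monikar changes, so it was borrowed from Toneki.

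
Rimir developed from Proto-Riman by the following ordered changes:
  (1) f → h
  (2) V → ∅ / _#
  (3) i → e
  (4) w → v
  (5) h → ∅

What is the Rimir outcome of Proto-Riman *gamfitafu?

gameta

Rimir: *gamfitafu
  gamfitafu → gamhitahu   [unconditioned shift]
  gamhitahu → gamhitah   [apocope]
  gamhitah → gamhetah   [vowel merger]
  gamhetah (rule 4 does not apply)
  gamhetah → gameta   [h-loss]
  giving Rimir gameta.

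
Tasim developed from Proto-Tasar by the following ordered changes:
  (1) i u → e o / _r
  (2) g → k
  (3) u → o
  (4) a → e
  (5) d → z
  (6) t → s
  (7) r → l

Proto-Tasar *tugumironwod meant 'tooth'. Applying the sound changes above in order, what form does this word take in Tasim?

sokomelonwoz

Tasim: *tugumironwod
  tugumironwod → tugumeronwod   [pre-rhotic lowering]
  tugumeronwod → tukumeronwod   [unconditioned shift]
  tukumeronwod → tokomeronwod   [vowel merger]
  tokomeronwod (rule 4 does not apply)
  tokomeronwod → tokomeronwoz   [unconditioned shift]
  tokomeronwoz → sokomeronwoz   [unconditioned shift]
  sokomeronwoz → sokomelonwoz   [unconditioned shift]
  giving Tasim sokomelonwoz.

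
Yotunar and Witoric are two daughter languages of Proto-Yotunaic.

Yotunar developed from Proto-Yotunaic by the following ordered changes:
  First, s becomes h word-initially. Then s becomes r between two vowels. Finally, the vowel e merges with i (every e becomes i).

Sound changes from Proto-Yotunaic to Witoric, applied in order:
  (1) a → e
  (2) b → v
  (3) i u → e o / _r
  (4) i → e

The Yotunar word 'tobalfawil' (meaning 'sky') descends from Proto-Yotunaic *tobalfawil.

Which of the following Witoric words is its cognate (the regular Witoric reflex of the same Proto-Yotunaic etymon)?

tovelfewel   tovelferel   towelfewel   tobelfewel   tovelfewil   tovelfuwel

tovelfewel

Witoric: start from *tobalfawil.
  rule 1 (vowel merger): tobalfawil → tobelfewil
  rule 2 (unconditioned shift): tobelfewil → tovelfewil
  rule 3: no change — tovelfewil
  rule 4 (vowel merger): tovelfewil → tovelfewel
  ⇒ Witoric tovelfewel
Only 'tovelfewel' matches the regular Witoric development of *tobalfawil.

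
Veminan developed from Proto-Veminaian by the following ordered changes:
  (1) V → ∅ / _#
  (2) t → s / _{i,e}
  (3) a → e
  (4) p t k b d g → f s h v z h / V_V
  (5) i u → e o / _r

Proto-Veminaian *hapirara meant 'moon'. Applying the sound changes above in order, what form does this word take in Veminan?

Veminan: *hapirara
  hapirara → hapirar   [apocope]
  hapirar (rule 2 does not apply)
  hapirar → hepirer   [vowel merger]
  hepirer → hefirer   [intervocalic lenition]
  hefirer → heferer   [pre-rhotic lowering]
  giving Veminan heferer.

heferer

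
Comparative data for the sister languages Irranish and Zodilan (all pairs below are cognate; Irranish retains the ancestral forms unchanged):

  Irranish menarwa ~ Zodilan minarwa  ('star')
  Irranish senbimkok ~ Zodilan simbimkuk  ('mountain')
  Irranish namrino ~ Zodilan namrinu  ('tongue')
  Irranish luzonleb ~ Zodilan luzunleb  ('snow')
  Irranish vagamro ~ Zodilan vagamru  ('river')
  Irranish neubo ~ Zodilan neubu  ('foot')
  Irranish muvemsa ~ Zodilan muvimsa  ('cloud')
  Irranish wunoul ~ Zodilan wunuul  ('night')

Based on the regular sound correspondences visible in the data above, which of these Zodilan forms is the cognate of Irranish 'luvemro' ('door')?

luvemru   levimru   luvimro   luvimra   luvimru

luvimru

muvemsa ~ muvimsa — Irranish e corresponds to Zodilan i after a consonant, before a nasal.
namrino ~ namrinu, vagamro ~ vagamru — Irranish o corresponds to Zodilan u word-finally.
Applying these to Irranish 'luvemro':
  luvemro → luvimro   (e→i after a consonant, before a nasal)
  luvimro → luvimru   (o→u word-finally)
So the Zodilan cognate is 'luvimru'.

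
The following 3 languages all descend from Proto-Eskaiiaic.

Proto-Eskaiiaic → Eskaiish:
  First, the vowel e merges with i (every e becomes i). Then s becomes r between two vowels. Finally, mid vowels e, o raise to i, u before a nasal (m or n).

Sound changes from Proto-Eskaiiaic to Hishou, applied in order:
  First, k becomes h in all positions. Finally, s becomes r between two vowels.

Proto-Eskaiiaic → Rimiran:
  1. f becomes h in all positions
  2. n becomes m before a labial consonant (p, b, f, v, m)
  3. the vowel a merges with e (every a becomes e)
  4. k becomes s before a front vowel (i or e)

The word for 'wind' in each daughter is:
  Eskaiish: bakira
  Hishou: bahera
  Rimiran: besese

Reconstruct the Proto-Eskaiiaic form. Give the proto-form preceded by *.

Position 4: Eskaiish has i, Hishou has e, Rimiran has e. Hishou preserves e here (none of its changes turn any other segment into e), so the proto-segment is *e.
Position 3: Eskaiish has k, Hishou has h, Rimiran has s. Eskaiish preserves k here (none of its changes turn any other segment into k), so the proto-segment is *k.
This points to *bakesa. Verify forward in each daughter:
Eskaiish: *bakesa
  bakesa → bakisa   [vowel merger]
  bakisa → bakira   [rhotacism]
  bakira (rule 3 does not apply)
  giving Eskaiish bakira.
Hishou: *bakesa > bahesa > bahera  (by unconditioned shift, rhotacism)
Rimiran: start from *bakesa.
  rule 1: no change — bakesa
  rule 2: no change — bakesa
  rule 3 (vowel merger): bakesa → bekese
  rule 4 (palatalisation): bekese → besese
  ⇒ Rimiran besese
No other proto-form is consistent with every reflex, so the reconstruction is *bakesa.

*bakesa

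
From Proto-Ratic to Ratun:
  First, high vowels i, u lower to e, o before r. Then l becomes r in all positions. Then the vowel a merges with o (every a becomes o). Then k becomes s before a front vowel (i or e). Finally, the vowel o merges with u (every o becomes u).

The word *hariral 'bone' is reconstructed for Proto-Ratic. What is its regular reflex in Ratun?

Ratun: *hariral > hareral > harerar > horeror > hurerur  (by pre-rhotic lowering, unconditioned shift, vowel merger, vowel merger)

hurerur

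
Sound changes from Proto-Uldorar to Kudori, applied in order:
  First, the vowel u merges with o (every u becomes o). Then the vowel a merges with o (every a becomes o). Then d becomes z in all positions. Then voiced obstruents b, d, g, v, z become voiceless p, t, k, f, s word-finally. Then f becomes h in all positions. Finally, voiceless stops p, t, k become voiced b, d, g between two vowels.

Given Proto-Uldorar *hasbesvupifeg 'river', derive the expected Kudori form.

hosbesvobihek

Kudori: *hasbesvupifeg > hasbesvopifeg > hosbesvopifeg > hosbesvopifek > hosbesvopihek > hosbesvobihek  (by vowel merger, vowel merger, final devoicing, unconditioned shift, intervocalic voicing)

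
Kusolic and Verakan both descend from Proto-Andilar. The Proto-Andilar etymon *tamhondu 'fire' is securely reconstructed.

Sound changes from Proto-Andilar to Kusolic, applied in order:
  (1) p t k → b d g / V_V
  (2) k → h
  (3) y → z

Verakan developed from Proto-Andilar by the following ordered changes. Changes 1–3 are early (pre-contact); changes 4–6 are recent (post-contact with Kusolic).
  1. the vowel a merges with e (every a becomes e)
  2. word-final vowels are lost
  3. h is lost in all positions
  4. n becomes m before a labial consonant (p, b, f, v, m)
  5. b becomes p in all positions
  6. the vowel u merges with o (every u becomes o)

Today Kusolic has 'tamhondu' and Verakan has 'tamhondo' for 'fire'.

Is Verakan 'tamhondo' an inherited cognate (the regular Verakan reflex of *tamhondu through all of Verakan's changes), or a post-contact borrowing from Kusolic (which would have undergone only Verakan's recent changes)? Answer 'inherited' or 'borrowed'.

If inherited, *tamhondu would pass through all of Verakan's changes:
Verakan: *tamhondu > temhondu > temhond > temond  (by vowel merger, apocope, h-loss)
If borrowed from Kusolic 'tamhondu' after the early changes, it would undergo only the recent ones:
  rule 4 (nasal place assimilation): no change (tamhondu)
  rule 5 (unconditioned shift): no change (tamhondu)
  rule 6 (vowel merger): tamhondu → tamhondo
  ⇒ as a loan: tamhondo
Verakan 'tamhondo' matches the loan outcome 'tamhondo', not the inherited 'temond' — it skipped the early Verakan changes, so it was borrowed from Kusolic.

borrowed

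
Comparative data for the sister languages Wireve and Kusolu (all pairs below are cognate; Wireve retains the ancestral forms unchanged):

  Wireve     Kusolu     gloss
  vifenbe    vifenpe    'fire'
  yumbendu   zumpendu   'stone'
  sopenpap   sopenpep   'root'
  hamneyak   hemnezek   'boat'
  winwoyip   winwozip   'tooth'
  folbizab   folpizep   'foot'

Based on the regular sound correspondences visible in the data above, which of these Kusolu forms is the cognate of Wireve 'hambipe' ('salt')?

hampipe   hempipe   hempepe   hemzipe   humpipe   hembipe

hempipe

hamneyak ~ hemnezek — Wireve a corresponds to Kusolu e after a consonant, before a nasal.
folbizab ~ folpizep — Wireve b corresponds to Kusolu p after a consonant, before a front vowel.
Applying these to Wireve 'hambipe':
  hambipe → hembipe   (a→e after a consonant, before a nasal)
  hembipe → hempipe   (b→p after a consonant, before a front vowel)
So the Kusolu cognate is 'hempipe'.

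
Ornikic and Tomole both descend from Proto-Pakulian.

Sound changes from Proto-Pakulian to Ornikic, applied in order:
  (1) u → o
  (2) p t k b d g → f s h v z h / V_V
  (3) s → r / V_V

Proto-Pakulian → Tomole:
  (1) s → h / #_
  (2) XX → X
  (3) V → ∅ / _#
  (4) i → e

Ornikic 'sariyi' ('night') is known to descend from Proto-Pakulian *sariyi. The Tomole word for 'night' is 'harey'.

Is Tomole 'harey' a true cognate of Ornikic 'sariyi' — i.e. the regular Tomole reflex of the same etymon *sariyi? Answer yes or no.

yes

Derive the expected Tomole reflex of *sariyi:
Tomole: *sariyi
  sariyi → hariyi   [debuccalisation]
  hariyi (rule 2 does not apply)
  hariyi → hariy   [apocope]
  hariy → harey   [vowel merger]
  giving Tomole harey.
Tomole 'harey' matches the regular reflex exactly, so the pair is cognate.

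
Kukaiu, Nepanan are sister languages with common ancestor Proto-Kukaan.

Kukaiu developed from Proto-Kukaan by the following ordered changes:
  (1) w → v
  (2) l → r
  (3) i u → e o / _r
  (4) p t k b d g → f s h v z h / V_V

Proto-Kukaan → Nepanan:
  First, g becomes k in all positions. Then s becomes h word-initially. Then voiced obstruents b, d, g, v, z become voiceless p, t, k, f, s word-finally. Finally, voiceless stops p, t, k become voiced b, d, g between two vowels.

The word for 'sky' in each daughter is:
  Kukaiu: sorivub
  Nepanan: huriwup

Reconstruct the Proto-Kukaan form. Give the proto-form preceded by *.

Position 7: Kukaiu has b, Nepanan has p. Kukaiu preserves b here (none of its changes turn any other segment into b), so the proto-segment is *b.
Position 1: Kukaiu has s, Nepanan has h. Taking the neighbouring segments as reconstructed: Kukaiu s can only go back to *s; Nepanan h could go back to *s or *h — the one source consistent with every daughter is *s.
Continuing position by position gives *suriwub; check it forward:
Kukaiu: start from *suriwub.
  rule 1 (unconditioned shift): suriwub → surivub
  rule 2: no change — surivub
  rule 3 (pre-rhotic lowering): surivub → sorivub
  rule 4: no change — sorivub
  ⇒ Kukaiu sorivub
Nepanan: *suriwub > huriwub > huriwup  (by debuccalisation, final devoicing)
Only *suriwub yields all of Kukaiu sorivub, Nepanan huriwup.

*suriwub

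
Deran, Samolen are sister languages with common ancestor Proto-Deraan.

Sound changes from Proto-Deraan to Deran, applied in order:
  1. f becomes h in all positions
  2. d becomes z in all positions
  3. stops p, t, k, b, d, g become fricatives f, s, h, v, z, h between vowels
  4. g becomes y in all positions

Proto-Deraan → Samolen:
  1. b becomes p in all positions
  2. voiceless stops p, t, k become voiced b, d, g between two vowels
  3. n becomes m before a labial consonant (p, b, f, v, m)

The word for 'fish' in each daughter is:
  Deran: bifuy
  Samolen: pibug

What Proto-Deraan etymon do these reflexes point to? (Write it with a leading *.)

*bipug

Position 3: Deran has f, Samolen has b. In Deran, f can only continue *p, so the proto-segment is *p.
Position 5: Deran has y, Samolen has g. Taking the neighbouring segments as reconstructed: Deran y could go back to *g or *y; Samolen g can only go back to *g — the one source consistent with every daughter is *g.
Continuing position by position gives *bipug; check it forward:
Deran: *bipug > bifug > bifuy  (by intervocalic lenition, unconditioned shift)
Samolen: start from *bipug.
  rule 1 (unconditioned shift): bipug → pipug
  rule 2 (intervocalic voicing): pipug → pibug
  rule 3: no change — pibug
  ⇒ Samolen pibug
Only *bipug yields all of Deran bifuy, Samolen pibug.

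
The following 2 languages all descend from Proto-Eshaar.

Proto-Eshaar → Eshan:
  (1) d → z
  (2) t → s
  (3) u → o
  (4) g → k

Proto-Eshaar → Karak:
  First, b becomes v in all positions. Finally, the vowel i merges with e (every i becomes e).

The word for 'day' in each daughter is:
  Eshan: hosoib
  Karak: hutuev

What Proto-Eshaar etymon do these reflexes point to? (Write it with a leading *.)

Position 5: Eshan has i, Karak has e. Eshan preserves i here (none of its changes turn any other segment into i), so the proto-segment is *i.
Position 4: Eshan has o, Karak has u. Karak preserves u here (none of its changes turn any other segment into u), so the proto-segment is *u.
Position 6: Eshan has b, Karak has v. Eshan preserves b here (none of its changes turn any other segment into b), so the proto-segment is *b.
Verify the candidate proto-form against each daughter:
Eshan: start from *hutuib.
  rule 1: no change — hutuib
  rule 2 (unconditioned shift): hutuib → husuib
  rule 3 (vowel merger): husuib → hosoib
  rule 4: no change — hosoib
  ⇒ Eshan hosoib
Karak: *hutuib
  hutuib → hutuiv   [unconditioned shift]
  hutuiv → hutuev   [vowel merger]
  giving Karak hutuev.
No other proto-form is consistent with every reflex, so the reconstruction is *hutuib.

*hutuib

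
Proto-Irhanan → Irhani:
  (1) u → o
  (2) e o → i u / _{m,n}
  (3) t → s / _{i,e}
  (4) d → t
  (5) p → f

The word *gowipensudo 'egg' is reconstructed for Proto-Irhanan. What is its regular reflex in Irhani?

Irhani: *gowipensudo > gowipensodo > gowipinsodo > gowipinsoto > gowifinsoto  (by vowel merger, pre-nasal raising, unconditioned shift, unconditioned shift)

gowifinsoto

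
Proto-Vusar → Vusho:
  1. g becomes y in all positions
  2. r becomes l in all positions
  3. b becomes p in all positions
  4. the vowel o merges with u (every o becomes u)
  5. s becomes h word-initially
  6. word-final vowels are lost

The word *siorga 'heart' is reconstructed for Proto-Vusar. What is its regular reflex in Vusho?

Vusho: *siorga > siorya > siolya > siulya > hiulya > hiuly  (by unconditioned shift, unconditioned shift, vowel merger, debuccalisation, apocope)

hiuly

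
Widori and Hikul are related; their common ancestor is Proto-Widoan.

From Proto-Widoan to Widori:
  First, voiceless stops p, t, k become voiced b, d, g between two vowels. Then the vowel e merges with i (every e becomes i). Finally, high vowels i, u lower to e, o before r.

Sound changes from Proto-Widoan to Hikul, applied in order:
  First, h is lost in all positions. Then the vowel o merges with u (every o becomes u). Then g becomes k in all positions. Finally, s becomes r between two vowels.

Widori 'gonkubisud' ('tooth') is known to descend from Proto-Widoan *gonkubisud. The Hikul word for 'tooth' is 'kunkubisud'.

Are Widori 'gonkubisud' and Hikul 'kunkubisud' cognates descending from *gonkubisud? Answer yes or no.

no

Derive the expected Hikul reflex of *gonkubisud:
Hikul: start from *gonkubisud.
  rule 1: no change — gonkubisud
  rule 2 (vowel merger): gonkubisud → gunkubisud
  rule 3 (unconditioned shift): gunkubisud → kunkubisud
  rule 4 (rhotacism): kunkubisud → kunkubirud
  ⇒ Hikul kunkubirud
The regular Hikul reflex would be 'kunkubirud', but the attested form is 'kunkubisud'. The correspondence is irregular, so they are not cognates (the Hikul form has a different source).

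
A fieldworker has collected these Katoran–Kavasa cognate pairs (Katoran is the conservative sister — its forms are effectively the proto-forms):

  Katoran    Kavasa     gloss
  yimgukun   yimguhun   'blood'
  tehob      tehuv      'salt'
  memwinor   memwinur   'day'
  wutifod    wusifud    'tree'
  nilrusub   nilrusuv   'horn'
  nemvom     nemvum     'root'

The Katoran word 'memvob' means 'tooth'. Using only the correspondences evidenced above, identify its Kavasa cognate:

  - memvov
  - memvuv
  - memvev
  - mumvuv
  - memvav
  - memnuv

memvuv

tehob ~ tehuv — Katoran o corresponds to Kavasa u after a consonant, before a labial obstruent.
tehob ~ tehuv, nilrusub ~ nilrusuv — Katoran b corresponds to Kavasa v word-finally.
Applying these to Katoran 'memvob':
  memvob → memvub   (o→u after a consonant, before a labial obstruent)
  memvub → memvuv   (b→v word-finally)
So the Kavasa cognate is 'memvuv'.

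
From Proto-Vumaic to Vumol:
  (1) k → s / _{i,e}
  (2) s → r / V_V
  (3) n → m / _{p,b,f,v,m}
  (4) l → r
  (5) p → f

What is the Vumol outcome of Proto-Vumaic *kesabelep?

Vumol: *kesabelep > sesabelep > serabelep > seraberep > seraberef  (by palatalisation, rhotacism, unconditioned shift, unconditioned shift)

seraberef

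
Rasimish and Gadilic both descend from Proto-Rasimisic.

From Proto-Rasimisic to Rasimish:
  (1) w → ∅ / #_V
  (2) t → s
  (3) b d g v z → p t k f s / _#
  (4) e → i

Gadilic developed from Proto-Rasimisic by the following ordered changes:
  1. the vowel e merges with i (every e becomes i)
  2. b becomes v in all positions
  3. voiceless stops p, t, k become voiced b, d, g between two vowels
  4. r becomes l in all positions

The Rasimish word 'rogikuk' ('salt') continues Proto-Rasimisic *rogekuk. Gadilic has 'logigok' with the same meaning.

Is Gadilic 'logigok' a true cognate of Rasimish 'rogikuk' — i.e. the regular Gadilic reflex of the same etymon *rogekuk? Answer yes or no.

Derive the expected Gadilic reflex of *rogekuk:
Gadilic: *rogekuk
  rogekuk → rogikuk   [vowel merger]
  rogikuk (rule 2 does not apply)
  rogikuk → rogiguk   [intervocalic voicing]
  rogiguk → logiguk   [unconditioned shift]
  giving Gadilic logiguk.
The regular Gadilic reflex would be 'logiguk', but the attested form is 'logigok'. The correspondence is irregular, so they are not cognates (the Gadilic form has a different source).

no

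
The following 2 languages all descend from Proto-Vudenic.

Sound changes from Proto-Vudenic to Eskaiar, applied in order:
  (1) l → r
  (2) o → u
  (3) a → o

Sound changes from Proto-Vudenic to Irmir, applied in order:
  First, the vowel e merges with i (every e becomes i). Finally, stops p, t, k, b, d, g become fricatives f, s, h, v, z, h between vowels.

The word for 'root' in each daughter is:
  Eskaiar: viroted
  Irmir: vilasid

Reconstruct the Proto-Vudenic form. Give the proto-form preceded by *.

*vilated

Position 4: Eskaiar has o, Irmir has a. Irmir preserves a here (none of its changes turn any other segment into a), so the proto-segment is *a.
Position 6: Eskaiar has e, Irmir has i. Eskaiar preserves e here (none of its changes turn any other segment into e), so the proto-segment is *e.
Position 3: Eskaiar has r, Irmir has l. Irmir preserves l here (none of its changes turn any other segment into l), so the proto-segment is *l.
Verify the candidate proto-form against each daughter:
Eskaiar: *vilated
  vilated → virated   [unconditioned shift]
  virated (rule 2 does not apply)
  virated → viroted   [vowel merger]
  giving Eskaiar viroted.
Irmir: start from *vilated.
  rule 1 (vowel merger): vilated → vilatid
  rule 2 (intervocalic lenition): vilatid → vilasid
  ⇒ Irmir vilasid
*vilated is the unique common source.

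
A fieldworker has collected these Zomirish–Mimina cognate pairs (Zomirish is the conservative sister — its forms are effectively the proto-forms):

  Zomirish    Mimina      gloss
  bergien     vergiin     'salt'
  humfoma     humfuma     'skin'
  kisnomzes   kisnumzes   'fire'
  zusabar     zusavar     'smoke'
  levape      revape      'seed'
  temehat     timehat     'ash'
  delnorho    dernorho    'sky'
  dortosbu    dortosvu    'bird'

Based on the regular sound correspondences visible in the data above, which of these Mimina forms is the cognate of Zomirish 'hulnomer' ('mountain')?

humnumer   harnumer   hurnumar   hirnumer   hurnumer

delnorho ~ dernorho — Zomirish l corresponds to Mimina r after a vowel, before a nasal.
humfoma ~ humfuma, kisnomzes ~ kisnumzes — Zomirish o corresponds to Mimina u after a consonant, before a nasal.
Applying these to Zomirish 'hulnomer':
  hulnomer → hurnomer   (l→r after a vowel, before a nasal)
  hurnomer → hurnumer   (o→u after a consonant, before a nasal)
So the Mimina cognate is 'hurnumer'.

hurnumer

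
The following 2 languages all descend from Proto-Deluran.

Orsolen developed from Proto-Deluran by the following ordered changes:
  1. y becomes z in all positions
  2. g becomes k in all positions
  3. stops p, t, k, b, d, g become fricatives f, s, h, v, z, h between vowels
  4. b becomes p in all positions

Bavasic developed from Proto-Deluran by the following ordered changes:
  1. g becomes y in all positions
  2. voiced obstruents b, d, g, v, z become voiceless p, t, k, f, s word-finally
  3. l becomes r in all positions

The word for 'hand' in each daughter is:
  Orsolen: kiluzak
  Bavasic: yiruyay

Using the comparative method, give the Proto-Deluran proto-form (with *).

*giluyag

Position 5: Orsolen has z, Bavasic has y. Taking the neighbouring segments as reconstructed: Orsolen z could go back to *d or *z or *y; Bavasic y could go back to *g or *y — the one source consistent with every daughter is *y.
Position 7: Orsolen has k, Bavasic has y. Taking the neighbouring segments as reconstructed: Orsolen k could go back to *k or *g; Bavasic y could go back to *g or *y — the one source consistent with every daughter is *g.
Position 3: Orsolen has l, Bavasic has r. Orsolen preserves l here (none of its changes turn any other segment into l), so the proto-segment is *l.
This points to *giluyag. Verify forward in each daughter:
Orsolen: *giluyag
  giluyag → giluzag   [unconditioned shift]
  giluzag → kiluzak   [unconditioned shift]
  kiluzak (rule 3 does not apply)
  kiluzak (rule 4 does not apply)
  giving Orsolen kiluzak.
Bavasic: *giluyag > yiluyay > yiruyay  (by unconditioned shift, unconditioned shift)
*giluyag is the unique common source.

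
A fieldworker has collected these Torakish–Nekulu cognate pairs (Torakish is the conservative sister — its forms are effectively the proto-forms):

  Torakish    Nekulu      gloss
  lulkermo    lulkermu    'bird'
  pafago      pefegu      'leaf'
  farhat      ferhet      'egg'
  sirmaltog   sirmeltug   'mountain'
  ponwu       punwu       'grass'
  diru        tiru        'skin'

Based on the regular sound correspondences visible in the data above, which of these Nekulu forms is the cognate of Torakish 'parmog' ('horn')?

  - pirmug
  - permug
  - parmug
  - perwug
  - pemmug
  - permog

permug

farhat ~ ferhet — Torakish a corresponds to Nekulu e after a consonant, before r.
sirmaltog ~ sirmeltug — Torakish o corresponds to Nekulu u after a consonant, before a consonant other than r, m, n, p, b, f, v.
Applying these to Torakish 'parmog':
  parmog → permog   (a→e after a consonant, before r)
  permog → permug   (o→u after a consonant, before a consonant other than r, m, n, p, b, f, v)
So the Nekulu cognate is 'permug'.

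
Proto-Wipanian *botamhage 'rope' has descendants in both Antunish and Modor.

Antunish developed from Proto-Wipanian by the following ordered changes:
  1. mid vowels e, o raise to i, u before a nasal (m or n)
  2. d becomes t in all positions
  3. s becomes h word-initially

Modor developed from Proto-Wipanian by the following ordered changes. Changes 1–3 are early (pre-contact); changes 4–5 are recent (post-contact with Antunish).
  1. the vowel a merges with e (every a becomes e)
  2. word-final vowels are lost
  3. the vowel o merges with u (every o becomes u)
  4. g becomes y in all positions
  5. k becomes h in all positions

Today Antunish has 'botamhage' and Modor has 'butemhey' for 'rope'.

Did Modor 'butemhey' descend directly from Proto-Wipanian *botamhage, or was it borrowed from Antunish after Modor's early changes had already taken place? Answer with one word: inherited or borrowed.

If inherited, *botamhage would pass through all of Modor's changes:
Modor: *botamhage > botemhege > botemheg > butemheg > butemhey  (by vowel merger, apocope, vowel merger, unconditioned shift)
If borrowed from Antunish 'botamhage' after the early changes, it would undergo only the recent ones:
  rule 4 (unconditioned shift): botamhage → botamhaye
  rule 5 (unconditioned shift): no change (botamhaye)
  ⇒ as a loan: botamhaye
Modor 'butemhey' matches the inherited outcome exactly, so it is an inherited cognate, not a loan.

inherited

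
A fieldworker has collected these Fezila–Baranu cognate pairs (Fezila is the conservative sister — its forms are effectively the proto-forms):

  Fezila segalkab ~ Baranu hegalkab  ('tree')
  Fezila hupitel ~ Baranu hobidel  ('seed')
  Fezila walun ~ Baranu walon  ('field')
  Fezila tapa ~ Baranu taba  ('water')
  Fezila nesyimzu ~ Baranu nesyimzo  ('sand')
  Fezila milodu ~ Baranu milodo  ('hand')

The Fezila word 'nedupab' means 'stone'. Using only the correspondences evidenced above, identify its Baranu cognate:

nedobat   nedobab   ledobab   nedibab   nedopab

hupitel ~ hobidel — Fezila u corresponds to Baranu o after a consonant, before a labial obstruent.
tapa ~ taba — Fezila p corresponds to Baranu b between vowels (before a back vowel).
Applying these to Fezila 'nedupab':
  nedupab → nedopab   (u→o after a consonant, before a labial obstruent)
  nedopab → nedobab   (p→b between vowels (before a back vowel))
So the Baranu cognate is 'nedobab'.

nedobab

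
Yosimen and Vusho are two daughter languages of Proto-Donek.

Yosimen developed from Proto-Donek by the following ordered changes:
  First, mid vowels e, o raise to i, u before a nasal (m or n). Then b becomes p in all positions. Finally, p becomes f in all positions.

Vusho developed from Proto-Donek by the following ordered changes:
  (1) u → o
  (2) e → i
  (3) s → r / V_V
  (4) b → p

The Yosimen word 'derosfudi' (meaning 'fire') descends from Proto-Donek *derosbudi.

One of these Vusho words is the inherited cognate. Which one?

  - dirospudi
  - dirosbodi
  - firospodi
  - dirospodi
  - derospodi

Vusho: start from *derosbudi.
  rule 1 (vowel merger): derosbudi → derosbodi
  rule 2 (vowel merger): derosbodi → dirosbodi
  rule 3: no change — dirosbodi
  rule 4 (unconditioned shift): dirosbodi → dirospodi
  ⇒ Vusho dirospodi
Among the options, 'dirospodi' alone shows every Vusho change applied in order.

dirospodi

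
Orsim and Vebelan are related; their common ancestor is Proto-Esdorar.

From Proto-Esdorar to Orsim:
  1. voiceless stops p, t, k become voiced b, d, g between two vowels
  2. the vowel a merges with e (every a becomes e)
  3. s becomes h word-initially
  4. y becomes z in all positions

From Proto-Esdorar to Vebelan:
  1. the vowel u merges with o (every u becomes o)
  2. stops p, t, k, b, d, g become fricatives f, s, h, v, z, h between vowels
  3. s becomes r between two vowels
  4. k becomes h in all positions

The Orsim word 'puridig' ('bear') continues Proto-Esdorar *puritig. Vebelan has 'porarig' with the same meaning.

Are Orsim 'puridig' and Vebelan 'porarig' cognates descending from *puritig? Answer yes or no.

no

Derive the expected Vebelan reflex of *puritig:
Vebelan: *puritig > poritig > porisig > poririg  (by vowel merger, intervocalic lenition, rhotacism)
The regular Vebelan reflex would be 'poririg', but the attested form is 'porarig'. The correspondence is irregular, so they are not cognates (the Vebelan form has a different source).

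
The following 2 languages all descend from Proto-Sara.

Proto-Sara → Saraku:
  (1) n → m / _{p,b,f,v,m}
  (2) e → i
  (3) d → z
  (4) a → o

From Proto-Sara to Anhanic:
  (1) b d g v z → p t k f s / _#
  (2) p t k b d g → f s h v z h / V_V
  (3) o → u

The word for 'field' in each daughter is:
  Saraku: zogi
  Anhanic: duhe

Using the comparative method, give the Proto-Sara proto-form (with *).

Position 4: Saraku has i, Anhanic has e. Anhanic preserves e here (none of its changes turn any other segment into e), so the proto-segment is *e.
Position 1: Saraku has z, Anhanic has d. Anhanic preserves d here (none of its changes turn any other segment into d), so the proto-segment is *d.
Position 3: Saraku has g, Anhanic has h. Saraku preserves g here (none of its changes turn any other segment into g), so the proto-segment is *g.
This points to *doge. Verify forward in each daughter:
Saraku: start from *doge.
  rule 1: no change — doge
  rule 2 (vowel merger): doge → dogi
  rule 3 (unconditioned shift): dogi → zogi
  rule 4: no change — zogi
  ⇒ Saraku zogi
Anhanic: start from *doge.
  rule 1: no change — doge
  rule 2 (intervocalic lenition): doge → dohe
  rule 3 (vowel merger): dohe → duhe
  ⇒ Anhanic duhe
No other proto-form is consistent with every reflex, so the reconstruction is *doge.

*doge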